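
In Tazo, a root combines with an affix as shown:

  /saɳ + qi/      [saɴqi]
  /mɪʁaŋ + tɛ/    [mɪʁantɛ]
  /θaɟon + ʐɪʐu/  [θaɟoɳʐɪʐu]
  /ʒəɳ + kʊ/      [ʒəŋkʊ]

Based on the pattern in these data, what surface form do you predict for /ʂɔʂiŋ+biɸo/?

The data show regressive place assimilation: /ɳ/ → [ɴ] before /q/; /ŋ/ → [n] before /t/; /n/ → [ɳ] before /ʐ/; /ɳ/ → [ŋ] before /k/. In each pair only place changes, matching the following consonant, while manner and voice stay constant.
/ŋ/ is a voiced velar nasal. The following trigger /b/ is bilabial, so /ŋ/ must become bilabial as well.
The voiced bilabial nasal is [m], so /ŋ/ → [m].

[ʂɔʂimbiɸo]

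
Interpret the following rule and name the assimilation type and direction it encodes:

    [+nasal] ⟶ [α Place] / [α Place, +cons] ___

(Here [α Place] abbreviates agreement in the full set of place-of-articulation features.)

progressive place assimilation

The rule copies the place features (abbreviated [Place]) from the environment onto the target, so the assimilating feature is place.
Since the environment is written before the underscore, the trigger precedes the target; the direction is progressive.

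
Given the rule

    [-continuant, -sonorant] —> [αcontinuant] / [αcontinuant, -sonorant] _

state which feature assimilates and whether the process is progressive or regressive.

progressive manner assimilation

The rule copies [continuant] (continuancy) from the environment onto the target stops; since [±continuant] encodes the stop/fricative manner contrast, the assimilating dimension is manner.
The conditioning segment sits to the left of the focus bar, meaning the trigger precedes the segment that changes — progressive assimilation.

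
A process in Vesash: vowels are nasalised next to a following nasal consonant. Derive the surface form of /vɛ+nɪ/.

[vɛ̃nɪ]

The vowel /ɛ/ is adjacent to the following nasal /n/, so it acquires [+nasal] and surfaces as [ɛ̃].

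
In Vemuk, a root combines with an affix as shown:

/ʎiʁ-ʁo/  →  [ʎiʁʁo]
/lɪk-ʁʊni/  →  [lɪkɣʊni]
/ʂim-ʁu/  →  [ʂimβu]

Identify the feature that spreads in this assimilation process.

place

Comparing underlying and surface forms, /ʁ/ → [ɣ] is the alternation; the neighbouring /k/ is constant.
/ʁ/ is uvular while /k/ is velar; the output [ɣ] is velar, matching the trigger — so the feature that spreads is place.
The other alternating form patterns the same way: /ʁ/ → [β] after /m/ (uvular → bilabial, matching bilabial) — only place changes, and always toward the preceding segment.
No alternation appears in [ʎiʁʁo]: there the adjacent consonants already agree in place (/ʁ/ and /ʁ/ are both uvular), so this form is consistent with the same rule.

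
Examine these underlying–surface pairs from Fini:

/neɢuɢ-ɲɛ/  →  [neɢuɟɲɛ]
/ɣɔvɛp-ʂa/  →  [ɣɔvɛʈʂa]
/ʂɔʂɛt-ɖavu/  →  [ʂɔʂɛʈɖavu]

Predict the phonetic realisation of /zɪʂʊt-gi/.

The data show regressive place assimilation: /ɢ/ → [ɟ] before /ɲ/; /p/ → [ʈ] before /ʂ/; /t/ → [ʈ] before /ɖ/. In each pair only place changes, matching the following consonant, while manner and voice stay constant.
The rule targets /t/ (voiceless alveolar stop), which sits before the trigger /g/ (velar).
Changing only its place to velar gives [k] — the voiceless velar stop.

[zɪʂʊkgi]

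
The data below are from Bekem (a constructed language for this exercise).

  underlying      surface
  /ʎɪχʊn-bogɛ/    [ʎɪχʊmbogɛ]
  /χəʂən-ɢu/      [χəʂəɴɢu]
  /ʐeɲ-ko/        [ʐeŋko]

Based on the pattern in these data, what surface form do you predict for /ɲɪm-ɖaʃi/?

The data show regressive place assimilation: /n/ → [m] before /b/; /n/ → [ɴ] before /ɢ/; /ɲ/ → [ŋ] before /k/. In each pair only place changes, matching the following consonant, while manner and voice stay constant.
/m/ is a voiced bilabial nasal. The following trigger /ɖ/ is retroflex, so /m/ must become retroflex as well.
Changing only its place to retroflex gives [ɳ] — the voiced retroflex nasal.

[ɲɪɳɖaʃi]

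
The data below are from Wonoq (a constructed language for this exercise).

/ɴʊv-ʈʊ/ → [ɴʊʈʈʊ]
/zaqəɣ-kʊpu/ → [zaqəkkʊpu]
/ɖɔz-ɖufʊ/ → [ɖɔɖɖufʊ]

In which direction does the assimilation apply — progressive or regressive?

The segment that alternates is /v/, which surfaces as [ʈ] when adjacent to /ʈ/.
The output [ʈ] is identical to the trigger /ʈ/ — every feature (place, manner, voicing) has been copied — so this is total assimilation.
The other forms behave the same way: /ɣ/ → [k] before /k/; /z/ → [ɖ] before /ɖ/ — in each case the output is a copy of the following consonant.
Since the segment that changes precedes the conditioning segment, the assimilation is regressive.

regressive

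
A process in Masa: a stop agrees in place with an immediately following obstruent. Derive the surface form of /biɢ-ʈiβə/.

The rule targets /ɢ/ (voiced uvular stop), which sits before the trigger /ʈ/ (retroflex).
The voiced retroflex stop is [ɖ], so /ɢ/ → [ɖ].

[biɖʈiβə]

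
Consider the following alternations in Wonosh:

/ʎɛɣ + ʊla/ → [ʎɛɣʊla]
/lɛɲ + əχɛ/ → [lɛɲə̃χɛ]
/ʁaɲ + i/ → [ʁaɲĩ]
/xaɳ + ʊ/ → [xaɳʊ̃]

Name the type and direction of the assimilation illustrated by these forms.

progressive nasality assimilation (vowel nasalisation)

The vowel /ə/ surfaces as nasalised [ə̃] next to the preceding nasal /ɲ/ — it has acquired the [+nasal] feature of its neighbour.
The other forms show the same pattern: /i/ → [ĩ] after /ɲ/; /ʊ/ → [ʊ̃] after /ɳ/ — each time a vowel is nasalised next to a preceding nasal.
No change occurs in [ʎɛɣʊla] because the vowel at the boundary is adjacent to an oral consonant, not a nasal (/ʊ/ next to /ɣ/).
Because the conditioning nasal is to the left of the vowel that changes, the process is progressive (perseverative).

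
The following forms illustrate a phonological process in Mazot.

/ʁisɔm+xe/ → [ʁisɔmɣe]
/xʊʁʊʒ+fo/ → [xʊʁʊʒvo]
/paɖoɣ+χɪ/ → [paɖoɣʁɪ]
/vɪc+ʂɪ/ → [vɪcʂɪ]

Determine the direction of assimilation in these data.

The segment that alternates is /x/, which surfaces as [ɣ] when adjacent to /m/.
/x/ is voiceless while /m/ is voiced; the output [ɣ] is voiced, matching the trigger — so the feature that spreads is voicing.
The same holds elsewhere in the data: /f/ → [v] after /ʒ/ (voiceless → voiced, matching voiced); /χ/ → [ʁ] after /ɣ/ (voiceless → voiced, matching voiced) — only voicing changes, and always toward the preceding segment.
No alternation appears in [vɪcʂɪ]: there the adjacent consonants already agree in voicing (/ʂ/ and /c/ are both voiceless), so this form is consistent with the same rule.
The trigger is the preceding segment, so the direction is progressive (perseverative).

progressive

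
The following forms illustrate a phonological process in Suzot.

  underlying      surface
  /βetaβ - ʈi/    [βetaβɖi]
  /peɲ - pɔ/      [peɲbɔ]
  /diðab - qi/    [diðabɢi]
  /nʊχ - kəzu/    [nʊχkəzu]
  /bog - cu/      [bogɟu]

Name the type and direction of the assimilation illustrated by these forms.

progressive voicing assimilation

The segment that alternates is /ʈ/, which surfaces as [ɖ] when adjacent to /β/.
The change voiceless → voiced matches the voicing of the preceding /β/, identifying this as voicing assimilation.
Place and manner are unchanged, so the assimilation is partial, not total.
Checking the remaining alternations: /p/ → [b] after /ɲ/ (voiceless → voiced, matching voiced); /q/ → [ɢ] after /b/ (voiceless → voiced, matching voiced); /c/ → [ɟ] after /g/ (voiceless → voiced, matching voiced) — only voicing changes, and always toward the preceding segment.
Nothing changes in [nʊχkəzu]: there the adjacent consonants already agree in voicing (/k/ and /χ/ are both voiceless), so this form is consistent with the same rule.
The trigger is the preceding segment, so the direction is progressive (perseverative).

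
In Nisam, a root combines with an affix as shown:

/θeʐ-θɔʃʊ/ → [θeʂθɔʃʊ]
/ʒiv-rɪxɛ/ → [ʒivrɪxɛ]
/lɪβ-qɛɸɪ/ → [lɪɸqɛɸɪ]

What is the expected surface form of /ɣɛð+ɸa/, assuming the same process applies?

The data show regressive voicing assimilation: /ʐ/ → [ʂ] before /θ/; /β/ → [ɸ] before /q/. In each pair only voicing changes, matching the following consonant, while place and manner stay constant.
Nothing changes in [ʒivrɪxɛ]: there the adjacent consonants already agree in voicing (/v/ and /r/ are both voiced), so this form is consistent with the same rule.
/ð/ is a voiced dental fricative. The following trigger /ɸ/ is voiceless, so /ð/ must become voiceless as well.
Changing only its voicing to voiceless gives [θ] — the voiceless dental fricative.

[ɣɛθɸa]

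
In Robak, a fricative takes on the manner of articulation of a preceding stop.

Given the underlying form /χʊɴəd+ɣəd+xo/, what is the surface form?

/ɣ/ is a voiced velar fricative. The preceding trigger /d/ is a stop, so /ɣ/ must become a stop as well.
A voiced velar stop is [g], so the surface segment is [g].
At the second juncture, /x/ likewise becomes [k] adjacent to /d/.

[χʊɴədgədko]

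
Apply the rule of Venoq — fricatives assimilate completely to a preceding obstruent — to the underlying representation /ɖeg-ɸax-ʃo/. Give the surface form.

/ɸ/ is the segment targeted by the rule; it sits immediately after /g/, so it assimilates completely and surfaces as [g].
At the second juncture, /ʃ/ likewise becomes [x] adjacent to /x/.

[ɖeggaxxo]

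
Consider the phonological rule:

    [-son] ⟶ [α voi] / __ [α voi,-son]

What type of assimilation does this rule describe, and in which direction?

The shared variable α links the value of [voi] on the target to the same value on the neighbouring segment, so voicing is the feature that assimilates.
The conditioning segment sits to the right of the focus bar, meaning the trigger follows the segment that changes — regressive assimilation.

regressive voicing assimilation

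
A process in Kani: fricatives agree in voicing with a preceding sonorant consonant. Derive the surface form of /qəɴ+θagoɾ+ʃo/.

[qəɴðagoɾʒo]

/θ/ is a voiceless dental fricative. The preceding trigger /ɴ/ is voiced, so /θ/ must become voiced as well.
Changing only its voicing to voiced gives [ð] — the voiced dental fricative.
At the second juncture, /ʃ/ likewise becomes [ʒ] adjacent to /ɾ/.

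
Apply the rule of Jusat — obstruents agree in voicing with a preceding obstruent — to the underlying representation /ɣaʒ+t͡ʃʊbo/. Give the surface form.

[ɣaʒd͡ʒʊbo]

/t͡ʃ/ is a voiceless postalveolar affricate. The preceding trigger /ʒ/ is voiced, so /t͡ʃ/ must become voiced as well.
The voiced postalveolar affricate is [d͡ʒ], so /t͡ʃ/ → [d͡ʒ].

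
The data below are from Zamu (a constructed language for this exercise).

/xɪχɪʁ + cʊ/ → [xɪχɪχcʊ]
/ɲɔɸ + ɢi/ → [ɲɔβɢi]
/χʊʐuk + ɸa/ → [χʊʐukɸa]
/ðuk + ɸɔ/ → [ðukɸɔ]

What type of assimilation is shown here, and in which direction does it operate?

regressive voicing assimilation

The segment that alternates is /ʁ/, which surfaces as [χ] when adjacent to /c/.
/ʁ/ is voiced while /c/ is voiceless; the output [χ] is voiceless, matching the trigger — so the feature that spreads is voicing.
Place and manner are unchanged, so the assimilation is partial, not total.
The other alternating form patterns the same way: /ɸ/ → [β] before /ɢ/ (voiceless → voiced, matching voiced) — only voicing changes, and always toward the following segment.
No alternation appears in [χʊʐukɸa], [ðukɸɔ]: there the adjacent consonants already agree in voicing (/k/ and /ɸ/ are both voiceless; /k/ and /ɸ/ are both voiceless), so these forms are consistent with the same rule.
Since the segment that changes precedes the conditioning segment, the assimilation is regressive.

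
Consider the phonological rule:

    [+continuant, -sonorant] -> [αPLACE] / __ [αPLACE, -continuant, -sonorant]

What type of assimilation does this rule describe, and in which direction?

regressive place assimilation

The rule copies the place features (abbreviated [PLACE]) from the environment onto the target, so the assimilating feature is place.
Since the environment is written after the underscore, the trigger follows the target; the direction is regressive.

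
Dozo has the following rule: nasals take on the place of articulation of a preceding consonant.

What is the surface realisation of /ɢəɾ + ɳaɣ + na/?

/ɳ/ is a voiced retroflex nasal. The preceding trigger /ɾ/ is alveolar, so /ɳ/ must become alveolar as well.
A voiced alveolar nasal is [n], so the surface segment is [n].
At the second juncture, /n/ likewise becomes [ŋ] adjacent to /ɣ/.

[ɢəɾnaɣŋa]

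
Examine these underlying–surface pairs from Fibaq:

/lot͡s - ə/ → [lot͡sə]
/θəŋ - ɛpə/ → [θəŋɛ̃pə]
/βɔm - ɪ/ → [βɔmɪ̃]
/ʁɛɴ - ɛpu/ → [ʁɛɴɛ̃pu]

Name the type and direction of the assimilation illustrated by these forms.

progressive nasality assimilation (vowel nasalisation)

The vowel /ɛ/ surfaces as nasalised [ɛ̃] next to the preceding nasal /ŋ/ — it has acquired the [+nasal] feature of its neighbour.
The other forms show the same pattern: /ɪ/ → [ɪ̃] after /m/; /ɛ/ → [ɛ̃] after /ɴ/ — each time a vowel is nasalised next to a preceding nasal.
No change occurs in [lot͡sə] because the vowel at the boundary is adjacent to an oral consonant, not a nasal (/ə/ next to /t͡s/).
Because the conditioning nasal is to the left of the vowel that changes, the process is progressive (perseverative).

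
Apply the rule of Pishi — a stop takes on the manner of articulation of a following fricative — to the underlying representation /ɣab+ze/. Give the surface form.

[ɣaβze]

The rule targets /b/ (voiced bilabial stop), which sits before the trigger /z/ (fricative).
The voiced bilabial fricative is [β], so /b/ → [β].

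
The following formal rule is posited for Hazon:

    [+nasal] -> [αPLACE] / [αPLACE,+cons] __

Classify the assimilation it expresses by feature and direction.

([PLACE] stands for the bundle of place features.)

The shared variable α links the value of the place features (abbreviated [PLACE]) on the target to the same value on the neighbouring segment, so place is the feature that assimilates.
The conditioning segment sits to the left of the focus bar, meaning the trigger precedes the segment that changes — progressive assimilation.

progressive place assimilation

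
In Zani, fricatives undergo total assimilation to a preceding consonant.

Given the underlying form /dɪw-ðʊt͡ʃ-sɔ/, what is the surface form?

/ð/ is the segment targeted by the rule; it sits immediately after /w/, so it assimilates completely and surfaces as [w].
The same rule applies at the second boundary: /s/ → [t͡ʃ] next to /t͡ʃ/.

[dɪwwʊt͡ʃt͡ʃɔ]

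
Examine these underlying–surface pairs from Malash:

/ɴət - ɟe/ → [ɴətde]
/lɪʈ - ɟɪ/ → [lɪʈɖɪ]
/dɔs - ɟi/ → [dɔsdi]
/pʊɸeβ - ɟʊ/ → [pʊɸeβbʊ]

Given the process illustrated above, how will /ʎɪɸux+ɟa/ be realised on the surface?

The data show progressive place assimilation: /ɟ/ → [d] after /t/; /ɟ/ → [ɖ] after /ʈ/; /ɟ/ → [d] after /s/; /ɟ/ → [b] after /β/. In each pair only place changes, matching the preceding consonant, while manner and voice stay constant.
/ɟ/ is a voiced palatal stop. The preceding trigger /x/ is velar, so /ɟ/ must become velar as well.
A voiced velar stop is [g], so the surface segment is [g].

[ʎɪɸuxga]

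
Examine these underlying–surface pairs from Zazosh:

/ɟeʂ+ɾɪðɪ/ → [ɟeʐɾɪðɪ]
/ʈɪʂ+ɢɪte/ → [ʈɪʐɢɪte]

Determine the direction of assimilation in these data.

regressive

Underlying /ʂ/ is realised as [ʐ] next to /ɾ/; /ɾ/ itself does not change.
The change voiceless → voiced matches the voicing of the following /ɾ/, identifying this as voicing assimilation.
The other alternating form patterns the same way: /ʂ/ → [ʐ] before /ɢ/ (voiceless → voiced, matching voiced) — only voicing changes, and always toward the following segment.
Since the segment that changes precedes the conditioning segment, the assimilation is regressive.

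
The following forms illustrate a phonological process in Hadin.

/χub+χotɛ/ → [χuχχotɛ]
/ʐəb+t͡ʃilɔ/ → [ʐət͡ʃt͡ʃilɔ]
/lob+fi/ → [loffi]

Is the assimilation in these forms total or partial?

total assimilation

Underlying /b/ is realised as [χ] next to /χ/; /χ/ itself does not change.
The output [χ] is identical to the trigger /χ/ — every feature (place, manner, voicing) has been copied — so this is total assimilation.
The other forms behave the same way: /b/ → [t͡ʃ] before /t͡ʃ/; /b/ → [f] before /f/ — in each case the output is a copy of the following consonant.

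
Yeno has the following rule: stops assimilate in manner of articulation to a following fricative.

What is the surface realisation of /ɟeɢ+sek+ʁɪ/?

[ɟeʁsexʁɪ]

/ɢ/ is a voiced uvular stop. The following trigger /s/ is a fricative, so /ɢ/ must become a fricative as well.
The voiced uvular fricative is [ʁ], so /ɢ/ → [ʁ].
At the second juncture, /k/ likewise becomes [x] adjacent to /ʁ/.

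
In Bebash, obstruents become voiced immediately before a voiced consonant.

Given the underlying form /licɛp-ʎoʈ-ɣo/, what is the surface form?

/p/ is a voiceless bilabial stop. The following trigger /ʎ/ is voiced, so /p/ must become voiced as well.
A voiced bilabial stop is [b], so the surface segment is [b].
The same rule applies at the second boundary: /ʈ/ → [ɖ] next to /ɣ/.

[licɛbʎoɖɣo]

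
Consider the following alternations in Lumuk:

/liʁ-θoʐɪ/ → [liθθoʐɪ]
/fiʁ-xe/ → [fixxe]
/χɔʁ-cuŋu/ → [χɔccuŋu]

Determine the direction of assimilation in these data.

Underlying /ʁ/ is realised as [θ] next to /θ/; /θ/ itself does not change.
The output [θ] is identical to the trigger /θ/ — every feature (place, manner, voicing) has been copied — so this is total assimilation.
The remaining alternations confirm this: /ʁ/ → [x] before /x/; /ʁ/ → [c] before /c/ — in each case the output is a copy of the following consonant.
Since the segment that changes precedes the conditioning segment, the assimilation is regressive.

regressive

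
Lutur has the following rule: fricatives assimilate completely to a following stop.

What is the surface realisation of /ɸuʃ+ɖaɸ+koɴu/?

/ʃ/ is the segment targeted by the rule; it sits immediately before /ɖ/, so it assimilates completely and surfaces as [ɖ].
At the second juncture, /ɸ/ likewise becomes [k] adjacent to /k/.

[ɸuɖɖakkoɴu]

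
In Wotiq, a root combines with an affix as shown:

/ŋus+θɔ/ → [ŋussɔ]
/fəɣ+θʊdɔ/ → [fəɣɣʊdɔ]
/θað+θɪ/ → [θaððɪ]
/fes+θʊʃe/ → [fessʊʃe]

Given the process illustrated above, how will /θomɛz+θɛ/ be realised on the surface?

The data show progressive total assimilation (/θ/ → [s] after /s/; /θ/ → [ɣ] after /ɣ/; /θ/ → [ð] after /ð/): in every case the target segment becomes identical to its preceding neighbour, copying more than a single feature.
/θ/ is the segment targeted by the rule; it sits immediately after /z/, so it assimilates completely and surfaces as [z].

[θomɛzzɛ]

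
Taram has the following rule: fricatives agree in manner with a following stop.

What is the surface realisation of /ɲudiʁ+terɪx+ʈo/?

The rule targets /ʁ/ (voiced uvular fricative), which sits before the trigger /t/ (stop).
The voiced uvular stop is [ɢ], so /ʁ/ → [ɢ].
At the second juncture, /x/ likewise becomes [k] adjacent to /ʈ/.

[ɲudiɢterɪkʈo]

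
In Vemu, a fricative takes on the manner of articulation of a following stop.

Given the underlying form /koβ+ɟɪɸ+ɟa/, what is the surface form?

/β/ is a voiced bilabial fricative. The following trigger /ɟ/ is a stop, so /β/ must become a stop as well.
Changing only its manner to stop gives [b] — the voiced bilabial stop.
The same rule applies at the second boundary: /ɸ/ → [p] next to /ɟ/.

[kobɟɪpɟa]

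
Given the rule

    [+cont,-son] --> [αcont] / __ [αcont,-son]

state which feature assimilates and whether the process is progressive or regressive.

The rule copies [cont] (continuancy) from the environment onto the target fricatives; since [±cont] encodes the stop/fricative manner contrast, the assimilating dimension is manner.
The conditioning segment sits to the right of the focus bar, meaning the trigger follows the segment that changes — regressive assimilation.

regressive manner assimilation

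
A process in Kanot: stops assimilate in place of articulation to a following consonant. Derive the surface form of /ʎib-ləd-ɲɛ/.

[ʎidləɟɲɛ]

The rule targets /b/ (voiced bilabial stop), which sits before the trigger /l/ (alveolar).
Changing only its place to alveolar gives [d] — the voiced alveolar stop.
At the second juncture, /d/ likewise becomes [ɟ] adjacent to /ɲ/.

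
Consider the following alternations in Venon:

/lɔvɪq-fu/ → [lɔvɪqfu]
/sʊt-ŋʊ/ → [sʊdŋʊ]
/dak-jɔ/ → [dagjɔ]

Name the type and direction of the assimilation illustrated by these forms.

regressive voicing assimilation

The segment that alternates is /t/, which surfaces as [d] when adjacent to /ŋ/.
/t/ is voiceless while /ŋ/ is voiced; the output [d] is voiced, matching the trigger — so the feature that spreads is voicing.
Place and manner are unchanged, so the assimilation is partial, not total.
The same holds elsewhere in the data: /k/ → [g] before /j/ (voiceless → voiced, matching voiced) — only voicing changes, and always toward the following segment.
No alternation appears in [lɔvɪqfu]: there the adjacent consonants already agree in voicing (/q/ and /f/ are both voiceless), so this form is consistent with the same rule.
The trigger is the following segment, so the direction is regressive (anticipatory).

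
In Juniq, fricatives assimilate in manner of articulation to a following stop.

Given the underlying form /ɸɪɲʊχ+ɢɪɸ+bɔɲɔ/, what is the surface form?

/χ/ is a voiceless uvular fricative. The following trigger /ɢ/ is a stop, so /χ/ must become a stop as well.
The voiceless uvular stop is [q], so /χ/ → [q].
At the second juncture, /ɸ/ likewise becomes [p] adjacent to /b/.

[ɸɪɲʊqɢɪpbɔɲɔ]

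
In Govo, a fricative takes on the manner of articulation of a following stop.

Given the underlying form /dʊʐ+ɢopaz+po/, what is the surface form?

[dʊɖɢopadpo]

The rule targets /ʐ/ (voiced retroflex fricative), which sits before the trigger /ɢ/ (stop).
A voiced retroflex stop is [ɖ], so the surface segment is [ɖ].
At the second juncture, /z/ likewise becomes [d] adjacent to /p/.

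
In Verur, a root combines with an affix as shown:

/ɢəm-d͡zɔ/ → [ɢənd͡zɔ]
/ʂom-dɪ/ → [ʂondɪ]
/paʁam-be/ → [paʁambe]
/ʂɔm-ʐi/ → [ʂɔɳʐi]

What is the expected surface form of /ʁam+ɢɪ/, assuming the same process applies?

[ʁaɴɢɪ]

The data show regressive place assimilation: /m/ → [n] before /d͡z/; /m/ → [n] before /d/; /m/ → [ɳ] before /ʐ/. In each pair only place changes, matching the following consonant, while manner and voice stay constant.
Nothing changes in [paʁambe]: there the adjacent consonants already agree in place (/m/ and /b/ are both bilabial), so this form is consistent with the same rule.
The rule targets /m/ (voiced bilabial nasal), which sits before the trigger /ɢ/ (uvular).
A voiced uvular nasal is [ɴ], so the surface segment is [ɴ].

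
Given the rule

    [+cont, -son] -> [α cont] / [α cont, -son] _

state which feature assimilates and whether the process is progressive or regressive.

The rule copies [cont] (continuancy) from the environment onto the target fricatives; since [±cont] encodes the stop/fricative manner contrast, the assimilating dimension is manner.
Since the environment is written before the underscore, the trigger precedes the target; the direction is progressive.

progressive manner assimilation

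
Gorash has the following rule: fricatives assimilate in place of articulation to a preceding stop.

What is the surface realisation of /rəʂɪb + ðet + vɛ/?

[rəʂɪbβetzɛ]

/ð/ is a voiced dental fricative. The preceding trigger /b/ is bilabial, so /ð/ must become bilabial as well.
The voiced bilabial fricative is [β], so /ð/ → [β].
At the second juncture, /v/ likewise becomes [z] adjacent to /t/.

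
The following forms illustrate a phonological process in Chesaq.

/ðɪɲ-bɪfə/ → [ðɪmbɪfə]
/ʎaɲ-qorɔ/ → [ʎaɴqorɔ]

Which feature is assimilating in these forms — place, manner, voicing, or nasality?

place

The segment that alternates is /ɲ/, which surfaces as [m] when adjacent to /b/.
The change palatal → bilabial matches the place of the following /b/, identifying this as place assimilation.
Checking the remaining alternation: /ɲ/ → [ɴ] before /q/ (palatal → uvular, matching uvular) — only place changes, and always toward the following segment.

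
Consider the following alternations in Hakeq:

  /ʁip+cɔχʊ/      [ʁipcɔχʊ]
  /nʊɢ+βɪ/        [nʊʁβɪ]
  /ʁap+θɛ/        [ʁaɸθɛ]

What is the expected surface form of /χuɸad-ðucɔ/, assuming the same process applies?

The data show regressive manner assimilation: /ɢ/ → [ʁ] before /β/; /p/ → [ɸ] before /θ/. In each pair only manner changes, matching the following consonant, while place and voice stay constant.
Nothing changes in [ʁipcɔχʊ]: there the adjacent consonants already agree in manner (/p/ and /c/ are both stops), so this form is consistent with the same rule.
/d/ is a voiced alveolar stop. The following trigger /ð/ is a fricative, so /d/ must become a fricative as well.
A voiced alveolar fricative is [z], so the surface segment is [z].

[χuɸazðucɔ]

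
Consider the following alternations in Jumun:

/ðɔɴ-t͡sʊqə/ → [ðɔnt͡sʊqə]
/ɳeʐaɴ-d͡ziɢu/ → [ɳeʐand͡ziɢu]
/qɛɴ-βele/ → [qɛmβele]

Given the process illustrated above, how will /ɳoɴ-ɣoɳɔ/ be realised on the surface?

[ɳoŋɣoɳɔ]

The data show regressive place assimilation: /ɴ/ → [n] before /t͡s/; /ɴ/ → [n] before /d͡z/; /ɴ/ → [m] before /β/. In each pair only place changes, matching the following consonant, while manner and voice stay constant.
The rule targets /ɴ/ (voiced uvular nasal), which sits before the trigger /ɣ/ (velar).
Changing only its place to velar gives [ŋ] — the voiced velar nasal.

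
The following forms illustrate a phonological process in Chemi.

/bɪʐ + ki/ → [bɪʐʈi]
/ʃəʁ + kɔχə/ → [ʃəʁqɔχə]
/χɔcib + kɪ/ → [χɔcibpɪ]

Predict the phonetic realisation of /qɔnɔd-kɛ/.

[qɔnɔdtɛ]

The data show progressive place assimilation: /k/ → [ʈ] after /ʐ/; /k/ → [q] after /ʁ/; /k/ → [p] after /b/. In each pair only place changes, matching the preceding consonant, while manner and voice stay constant.
/k/ is a voiceless velar stop. The preceding trigger /d/ is alveolar, so /k/ must become alveolar as well.
The voiceless alveolar stop is [t], so /k/ → [t].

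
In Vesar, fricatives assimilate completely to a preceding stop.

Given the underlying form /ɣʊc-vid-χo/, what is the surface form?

[ɣʊcciddo]

/v/ is the segment targeted by the rule; it sits immediately after /c/, so it assimilates completely and surfaces as [c].
The same rule applies at the second boundary: /χ/ → [d] next to /d/.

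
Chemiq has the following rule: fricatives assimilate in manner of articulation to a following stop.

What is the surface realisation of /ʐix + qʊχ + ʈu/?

[ʐikqʊqʈu]

The rule targets /x/ (voiceless velar fricative), which sits before the trigger /q/ (stop).
Changing only its manner to stop gives [k] — the voiceless velar stop.
At the second juncture, /χ/ likewise becomes [q] adjacent to /ʈ/.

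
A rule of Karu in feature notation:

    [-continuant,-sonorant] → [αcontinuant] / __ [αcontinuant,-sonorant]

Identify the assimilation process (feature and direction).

regressive manner assimilation

The rule copies [continuant] (continuancy) from the environment onto the target stops; since [±continuant] encodes the stop/fricative manner contrast, the assimilating dimension is manner.
Since the environment is written after the underscore, the trigger follows the target; the direction is regressive.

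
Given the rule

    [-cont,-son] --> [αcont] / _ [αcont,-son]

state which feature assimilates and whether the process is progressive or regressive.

regressive manner assimilation

The shared variable α links the value of [cont] on the target to that of the neighbouring obstruent. [cont] distinguishes stops from fricatives — a manner-of-articulation feature — so this is manner assimilation.
The conditioning segment sits to the right of the focus bar, meaning the trigger follows the segment that changes — regressive assimilation.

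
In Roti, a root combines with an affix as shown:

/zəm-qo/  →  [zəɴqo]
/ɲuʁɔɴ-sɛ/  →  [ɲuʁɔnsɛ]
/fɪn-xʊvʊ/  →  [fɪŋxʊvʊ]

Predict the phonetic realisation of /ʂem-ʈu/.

The data show regressive place assimilation: /m/ → [ɴ] before /q/; /ɴ/ → [n] before /s/; /n/ → [ŋ] before /x/. In each pair only place changes, matching the following consonant, while manner and voice stay constant.
/m/ is a voiced bilabial nasal. The following trigger /ʈ/ is retroflex, so /m/ must become retroflex as well.
The voiced retroflex nasal is [ɳ], so /m/ → [ɳ].

[ʂeɳʈu]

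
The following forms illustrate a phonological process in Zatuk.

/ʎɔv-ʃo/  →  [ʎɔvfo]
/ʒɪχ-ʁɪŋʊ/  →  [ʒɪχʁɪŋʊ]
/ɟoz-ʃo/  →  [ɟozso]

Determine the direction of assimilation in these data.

Underlying /ʃ/ is realised as [f] next to /v/; /v/ itself does not change.
The change postalveolar → labiodental matches the place of the preceding /v/, identifying this as place assimilation.
Checking the remaining alternation: /ʃ/ → [s] after /z/ (postalveolar → alveolar, matching alveolar) — only place changes, and always toward the preceding segment.
Nothing changes in [ʒɪχʁɪŋʊ]: there the adjacent consonants already agree in place (/ʁ/ and /χ/ are both uvular), so this form is consistent with the same rule.
Since the segment that changes follows the conditioning segment, the assimilation is progressive.

progressive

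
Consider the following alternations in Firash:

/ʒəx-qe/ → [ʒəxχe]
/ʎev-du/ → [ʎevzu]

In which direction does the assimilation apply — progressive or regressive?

Comparing underlying and surface forms, /q/ → [χ] is the alternation; the neighbouring /x/ is constant.
The change stop → fricative matches the manner of the preceding /x/, identifying this as manner assimilation.
Checking the remaining alternation: /d/ → [z] after /v/ (stop → fricative, matching a fricative) — only manner changes, and always toward the preceding segment.
The trigger is the preceding segment, so the direction is progressive (perseverative).

progressive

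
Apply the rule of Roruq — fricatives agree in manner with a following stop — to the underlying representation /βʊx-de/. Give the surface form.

The rule targets /x/ (voiceless velar fricative), which sits before the trigger /d/ (stop).
A voiceless velar stop is [k], so the surface segment is [k].

[βʊkde]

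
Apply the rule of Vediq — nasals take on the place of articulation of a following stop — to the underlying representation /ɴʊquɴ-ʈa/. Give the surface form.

The rule targets /ɴ/ (voiced uvular nasal), which sits before the trigger /ʈ/ (retroflex).
Changing only its place to retroflex gives [ɳ] — the voiced retroflex nasal.

[ɴʊquɳʈa]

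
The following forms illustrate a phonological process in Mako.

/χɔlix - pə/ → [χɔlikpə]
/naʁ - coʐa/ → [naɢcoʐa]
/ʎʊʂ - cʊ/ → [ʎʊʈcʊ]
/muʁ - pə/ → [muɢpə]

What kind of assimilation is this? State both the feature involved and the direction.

regressive manner assimilation

Comparing underlying and surface forms, /x/ → [k] is the alternation; the neighbouring /p/ is constant.
/x/ is a fricative while /p/ is a stop; the output [k] is a stop, matching the trigger — so the feature that spreads is manner.
Place and voice are unchanged, so the assimilation is partial, not total.
The other alternating forms pattern the same way: /ʁ/ → [ɢ] before /c/ (fricative → stop, matching a stop); /ʂ/ → [ʈ] before /c/ (fricative → stop, matching a stop); /ʁ/ → [ɢ] before /p/ (fricative → stop, matching a stop) — only manner changes, and always toward the following segment.
Since the segment that changes precedes the conditioning segment, the assimilation is regressive.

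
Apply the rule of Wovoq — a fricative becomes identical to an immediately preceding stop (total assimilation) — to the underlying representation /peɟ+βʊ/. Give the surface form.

/β/ is the segment targeted by the rule; it sits immediately after /ɟ/, so it assimilates completely and surfaces as [ɟ].

[peɟɟʊ]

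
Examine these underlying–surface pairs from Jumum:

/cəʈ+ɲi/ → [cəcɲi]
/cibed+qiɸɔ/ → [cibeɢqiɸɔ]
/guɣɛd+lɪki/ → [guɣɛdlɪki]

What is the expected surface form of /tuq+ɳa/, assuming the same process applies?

The data show regressive place assimilation: /ʈ/ → [c] before /ɲ/; /d/ → [ɢ] before /q/. In each pair only place changes, matching the following consonant, while manner and voice stay constant.
Nothing changes in [guɣɛdlɪki]: there the adjacent consonants already agree in place (/d/ and /l/ are both alveolar), so this form is consistent with the same rule.
/q/ is a voiceless uvular stop. The following trigger /ɳ/ is retroflex, so /q/ must become retroflex as well.
Changing only its place to retroflex gives [ʈ] — the voiceless retroflex stop.

[tuʈɳa]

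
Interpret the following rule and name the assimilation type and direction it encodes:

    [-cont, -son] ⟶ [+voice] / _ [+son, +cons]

regressive voicing assimilation

The target ([-cont, -son], stops) acquires [+voice] next to a sonorant consonant ([+son, +cons]) — it takes on the voicing of its neighbour, so the feature that spreads is voicing.
Since the environment is written after the underscore, the trigger follows the target; the direction is regressive.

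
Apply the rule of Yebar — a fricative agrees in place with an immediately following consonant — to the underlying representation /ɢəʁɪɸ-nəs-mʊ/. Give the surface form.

[ɢəʁɪsnəɸmʊ]

/ɸ/ is a voiceless bilabial fricative. The following trigger /n/ is alveolar, so /ɸ/ must become alveolar as well.
Changing only its place to alveolar gives [s] — the voiceless alveolar fricative.
The same rule applies at the second boundary: /s/ → [ɸ] next to /m/.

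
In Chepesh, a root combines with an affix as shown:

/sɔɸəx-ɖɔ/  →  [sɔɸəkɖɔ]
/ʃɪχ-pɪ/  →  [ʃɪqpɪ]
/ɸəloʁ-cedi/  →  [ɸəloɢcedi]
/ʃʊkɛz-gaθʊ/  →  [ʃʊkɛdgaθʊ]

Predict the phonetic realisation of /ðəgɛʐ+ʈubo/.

[ðəgɛɖʈubo]

The data show regressive manner assimilation: /x/ → [k] before /ɖ/; /χ/ → [q] before /p/; /ʁ/ → [ɢ] before /c/; /z/ → [d] before /g/. In each pair only manner changes, matching the following consonant, while place and voice stay constant.
The rule targets /ʐ/ (voiced retroflex fricative), which sits before the trigger /ʈ/ (stop).
A voiced retroflex stop is [ɖ], so the surface segment is [ɖ].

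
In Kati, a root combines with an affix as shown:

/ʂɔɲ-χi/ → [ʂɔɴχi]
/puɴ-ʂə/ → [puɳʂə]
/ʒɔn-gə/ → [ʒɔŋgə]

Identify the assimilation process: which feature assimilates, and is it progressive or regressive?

regressive place assimilation

Comparing underlying and surface forms, /ɲ/ → [ɴ] is the alternation; the neighbouring /χ/ is constant.
/ɲ/ is palatal while /χ/ is uvular; the output [ɴ] is uvular, matching the trigger — so the feature that spreads is place.
Manner and voice are unchanged, so the assimilation is partial, not total.
Checking the remaining alternations: /ɴ/ → [ɳ] before /ʂ/ (uvular → retroflex, matching retroflex); /n/ → [ŋ] before /g/ (alveolar → velar, matching velar) — only place changes, and always toward the following segment.
Since the segment that changes precedes the conditioning segment, the assimilation is regressive.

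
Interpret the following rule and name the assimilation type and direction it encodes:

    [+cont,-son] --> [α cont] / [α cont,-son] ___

progressive manner assimilation

The shared variable α links the value of [cont] on the target to that of the neighbouring obstruent. [cont] distinguishes stops from fricatives — a manner-of-articulation feature — so this is manner assimilation.
The conditioning segment sits to the left of the focus bar, meaning the trigger precedes the segment that changes — progressive assimilation.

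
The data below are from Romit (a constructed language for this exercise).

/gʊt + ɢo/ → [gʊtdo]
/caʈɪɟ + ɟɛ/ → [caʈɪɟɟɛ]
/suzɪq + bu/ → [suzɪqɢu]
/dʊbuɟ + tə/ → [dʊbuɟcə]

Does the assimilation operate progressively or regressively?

progressive

Underlying /ɢ/ is realised as [d] next to /t/; /t/ itself does not change.
The change uvular → alveolar matches the place of the preceding /t/, identifying this as place assimilation.
The same holds elsewhere in the data: /b/ → [ɢ] after /q/ (bilabial → uvular, matching uvular); /t/ → [c] after /ɟ/ (alveolar → palatal, matching palatal) — only place changes, and always toward the preceding segment.
Nothing changes in [caʈɪɟɟɛ]: there the adjacent consonants already agree in place (/ɟ/ and /ɟ/ are both palatal), so this form is consistent with the same rule.
The trigger is the preceding segment, so the direction is progressive (perseverative).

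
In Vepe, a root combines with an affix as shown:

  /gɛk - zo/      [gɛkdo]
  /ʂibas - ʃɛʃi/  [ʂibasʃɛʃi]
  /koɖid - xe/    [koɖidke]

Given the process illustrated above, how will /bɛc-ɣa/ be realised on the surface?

[bɛcga]

The data show progressive manner assimilation: /z/ → [d] after /k/; /x/ → [k] after /d/. In each pair only manner changes, matching the preceding consonant, while place and voice stay constant.
Nothing changes in [ʂibasʃɛʃi]: there the adjacent consonants already agree in manner (/ʃ/ and /s/ are both fricatives), so this form is consistent with the same rule.
The rule targets /ɣ/ (voiced velar fricative), which sits after the trigger /c/ (stop).
A voiced velar stop is [g], so the surface segment is [g].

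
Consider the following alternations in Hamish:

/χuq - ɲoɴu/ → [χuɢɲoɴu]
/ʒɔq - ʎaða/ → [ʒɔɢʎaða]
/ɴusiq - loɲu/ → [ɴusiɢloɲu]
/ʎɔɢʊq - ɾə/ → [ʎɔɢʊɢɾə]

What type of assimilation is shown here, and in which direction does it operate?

regressive voicing assimilation

Underlying /q/ is realised as [ɢ] next to /ɲ/; /ɲ/ itself does not change.
The change voiceless → voiced matches the voicing of the following /ɲ/, identifying this as voicing assimilation.
Place and manner are unchanged, so the assimilation is partial, not total.
Checking the remaining alternations: /q/ → [ɢ] before /ʎ/ (voiceless → voiced, matching voiced); /q/ → [ɢ] before /l/ (voiceless → voiced, matching voiced); /q/ → [ɢ] before /ɾ/ (voiceless → voiced, matching voiced) — only voicing changes, and always toward the following segment.
The trigger is the following segment, so the direction is regressive (anticipatory).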